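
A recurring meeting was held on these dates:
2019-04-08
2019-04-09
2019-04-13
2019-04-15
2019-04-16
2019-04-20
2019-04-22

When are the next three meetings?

2019-04-23, 2019-04-27, 2019-04-29

Every event lands on a Monday or Tuesday or Saturday (gaps cycle 1, 4, 2, 1, 4, 2).
So the schedule is: every Monday, Tuesday and Saturday.
Next Tuesday: 2019-04-23.
Next Saturday: 2019-04-27.
Next Monday: 2019-04-29.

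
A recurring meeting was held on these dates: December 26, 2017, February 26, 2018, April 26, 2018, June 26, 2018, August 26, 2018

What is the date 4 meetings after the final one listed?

April 26, 2019

Each date is the 26th; the gaps (62, 59, 61, 61) track the month lengths.
The rule is the 26th of every 2 months.
October 2018: October 26, 2018.
December 2018: December 26, 2018.
February 2019: February 26, 2019.
Next: April 2019 → April 26, 2019.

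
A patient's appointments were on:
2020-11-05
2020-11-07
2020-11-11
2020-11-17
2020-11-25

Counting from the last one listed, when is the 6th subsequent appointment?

The spacing grows by 2 each time: 2, 4, 6, 8 days.
Next gap: 10 days. 2020-11-25 + 10 days = 2020-12-05.
Next gap: 12 days. 2020-12-05 + 12 days = 2020-12-17.
Next gap: 14 days. 2020-12-17 + 14 days = 2020-12-31.
Next gap: 16 days. 2020-12-31 + 16 days = 2021-01-16.
Next gap: 18 days. 2021-01-16 + 18 days = 2021-02-03.
Next gap: 20 days. 2021-02-03 + 20 days = 2021-02-23.

2021-02-23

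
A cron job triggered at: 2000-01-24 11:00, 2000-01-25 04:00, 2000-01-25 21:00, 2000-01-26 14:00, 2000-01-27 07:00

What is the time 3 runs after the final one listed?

Spacing: 17, 17, 17, 17 h — constant 17 h.
2000-01-27 07:00 + 17 h = 2000-01-28 00:00.
2000-01-28 00:00 + 17 h = 2000-01-28 17:00.
2000-01-28 17:00 + 17 h = 2000-01-29 10:00.

2000-01-29 10:00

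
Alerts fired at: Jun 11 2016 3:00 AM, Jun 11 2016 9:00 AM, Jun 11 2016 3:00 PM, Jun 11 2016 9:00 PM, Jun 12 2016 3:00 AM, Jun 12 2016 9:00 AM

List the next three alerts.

Spacing: 6, 6, 6, 6, 6 h — constant 6 h.
Jun 12 2016 9:00 AM + 6 h = Jun 12 2016 3:00 PM.
Jun 12 2016 3:00 PM + 6 h = Jun 12 2016 9:00 PM.
Jun 12 2016 9:00 PM + 6 h = Jun 13 2016 3:00 AM.

Jun 12 2016 3:00 PM, Jun 12 2016 9:00 PM, Jun 13 2016 3:00 AM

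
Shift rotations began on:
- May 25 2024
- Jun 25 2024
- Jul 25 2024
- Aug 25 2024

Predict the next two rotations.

Gaps: 31, 30, 31 days — not constant. Every event is on the 25th of the month.
Pattern: the 25th of each month.
Next: September 2024 → Sep 25 2024.
Next: October 2024 → Oct 25 2024.

Sep 25 2024, Oct 25 2024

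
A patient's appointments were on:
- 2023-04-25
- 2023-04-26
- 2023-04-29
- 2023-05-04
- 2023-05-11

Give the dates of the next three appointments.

Gaps: 1, 3, 5, 7 days — each gap is 2 larger than the previous one.
Next gap: 9 days. 2023-05-11 + 9 days = 2023-05-20.
Next gap: 11 days. 2023-05-20 + 11 days = 2023-05-31.
Next gap: 13 days. 2023-05-31 + 13 days = 2023-06-13.

2023-05-20, 2023-05-31, 2023-06-13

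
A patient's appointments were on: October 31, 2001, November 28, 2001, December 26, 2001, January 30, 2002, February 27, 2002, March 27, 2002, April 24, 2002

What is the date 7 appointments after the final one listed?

All Wednesdays; the gaps (28, 28, 35, 28, 28, 28) vary with month length.
This is the last Wednesday of each month.
Last Wednesday of May 2002: May 29, 2002.
June 2002 ends with Wednesday June 26, 2002.
Last Wednesday of July 2002: July 31, 2002.
Last Wednesday of August 2002: August 28, 2002.
September 2002 ends with Wednesday September 25, 2002.
October 2002 ends with Wednesday October 30, 2002.
November 2002 ends with Wednesday November 27, 2002.

November 27, 2002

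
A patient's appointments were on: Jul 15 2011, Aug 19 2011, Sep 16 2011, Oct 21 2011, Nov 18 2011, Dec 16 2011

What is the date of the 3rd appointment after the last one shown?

All dates are Fridays, 35, 28, 35, 28, 28 days apart.
Specifically, the 3rd Friday of each month.
January 2012 — 3rd Friday is Jan 20 2012.
3rd Friday of February 2012: Feb 17 2012.
March 2012 — 3rd Friday is Mar 16 2012.

Mar 16 2012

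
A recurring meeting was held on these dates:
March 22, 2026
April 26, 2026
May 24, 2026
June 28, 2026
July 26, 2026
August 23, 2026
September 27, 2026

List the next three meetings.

These are Sundays at 28- or 35-day spacing (35, 28, 35, 28, 28, 35).
The pattern: 4th Sunday of the month.
4th Sunday of October 2026: October 25, 2026.
4th Sunday of November 2026: November 22, 2026.
4th Sunday of December 2026: December 27, 2026.

October 25, 2026; November 22, 2026; December 27, 2026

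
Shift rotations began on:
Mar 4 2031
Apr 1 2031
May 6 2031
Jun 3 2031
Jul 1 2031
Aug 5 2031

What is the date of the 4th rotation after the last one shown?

These are Tuesdays at 28- or 35-day spacing (28, 35, 28, 28, 35).
The pattern: 1st Tuesday of the month.
September 2031 — 1st Tuesday is Sep 2 2031.
1st Tuesday of October 2031: Oct 7 2031.
November 2031 — 1st Tuesday is Nov 4 2031.
1st Tuesday of December 2031: Dec 2 2031.

Dec 2 2031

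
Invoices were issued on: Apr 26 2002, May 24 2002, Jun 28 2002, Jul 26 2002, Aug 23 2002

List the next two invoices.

These are Fridays at 28- or 35-day spacing (28, 35, 28, 28).
The pattern: 4th Friday of the month.
4th Friday of September 2002: Sep 27 2002.
October 2002 — 4th Friday is Oct 25 2002.

Sep 27 2002, Oct 25 2002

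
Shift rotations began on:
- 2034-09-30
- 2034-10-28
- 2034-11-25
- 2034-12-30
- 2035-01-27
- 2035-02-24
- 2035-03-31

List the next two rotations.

Every date is a Saturday; gaps 28, 28, 35, 28, 28, 35 days.
Each is the last Saturday of its month (at least one falls on the 29th or later, ruling out '4th Saturday').
April 2035 ends with Saturday 2035-04-28.
May 2035 ends with Saturday 2035-05-26.

2035-04-28, 2035-05-26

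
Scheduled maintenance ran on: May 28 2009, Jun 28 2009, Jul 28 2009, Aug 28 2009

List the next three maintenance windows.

The day-of-month is always 28 (31, 30, 31 days between events).
So this recurs on the 28th of each month.
September 2009: Sep 28 2009.
Next: October 2009 → Oct 28 2009.
Next: November 2009 → Nov 28 2009.

Sep 28 2009, Oct 28 2009, Nov 28 2009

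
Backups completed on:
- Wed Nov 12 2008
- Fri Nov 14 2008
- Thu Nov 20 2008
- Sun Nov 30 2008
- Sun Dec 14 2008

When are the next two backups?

Gaps: 2, 6, 10, 14 days — each gap is 4 larger than the previous one.
Next gap: 18 days. Sun Dec 14 2008 + 18 days = Thu Jan 1 2009.
Next gap: 22 days. Thu Jan 1 2009 + 22 days = Fri Jan 23 2009.

Thu Jan 1 2009, Fri Jan 23 2009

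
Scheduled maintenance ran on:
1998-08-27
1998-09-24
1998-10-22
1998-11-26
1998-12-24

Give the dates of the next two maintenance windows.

1999-01-28, 1999-02-25

All dates are Thursdays, 28, 28, 35, 28 days apart.
Specifically, the 4th Thursday of each month.
January 1999 — 4th Thursday is 1999-01-28.
February 1999 — 4th Thursday is 1999-02-25.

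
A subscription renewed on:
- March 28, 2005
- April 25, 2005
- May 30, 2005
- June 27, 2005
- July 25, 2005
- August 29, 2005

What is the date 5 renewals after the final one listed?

These are Mondays with 28, 35, 28, 28, 35-day gaps.
Each is the final Monday of its month — May 30, 2005 is past the 28th, so '4th Monday' doesn't fit.
September 2005 ends with Monday September 26, 2005.
Last Monday of October 2005: October 31, 2005.
November 2005 ends with Monday November 28, 2005.
December 2005 ends with Monday December 26, 2005.
January 2006 ends with Monday January 30, 2006.

January 30, 2006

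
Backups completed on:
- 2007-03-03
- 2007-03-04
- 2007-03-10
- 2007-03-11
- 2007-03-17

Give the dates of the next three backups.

The gap pattern 1, 6, 1, 6 repeats every 2 events.
These are the Saturdays and Sundays of each week.
Next Sunday: 2007-03-18.
Next Saturday: 2007-03-24.
Next Sunday: 2007-03-25.

2007-03-18, 2007-03-24, 2007-03-25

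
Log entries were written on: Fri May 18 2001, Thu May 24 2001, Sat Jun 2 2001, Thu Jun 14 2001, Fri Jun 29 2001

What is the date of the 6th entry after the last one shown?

Thu Nov 29 2001

Gaps: 6, 9, 12, 15 days — each gap is 3 larger than the previous one.
Next gap: 18 days. Fri Jun 29 2001 + 18 days = Tue Jul 17 2001.
Next gap: 21 days. Tue Jul 17 2001 + 21 days = Tue Aug 7 2001.
Next gap: 24 days. Tue Aug 7 2001 + 24 days = Fri Aug 31 2001.
Next gap: 27 days. Fri Aug 31 2001 + 27 days = Thu Sep 27 2001.
Next gap: 30 days. Thu Sep 27 2001 + 30 days = Sat Oct 27 2001.
Next gap: 33 days. Sat Oct 27 2001 + 33 days = Thu Nov 29 2001.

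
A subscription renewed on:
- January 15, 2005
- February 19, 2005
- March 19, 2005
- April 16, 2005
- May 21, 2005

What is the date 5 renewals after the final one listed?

All dates are Saturdays, 35, 28, 28, 35 days apart.
Specifically, the 3rd Saturday of each month.
3rd Saturday of June 2005: June 18, 2005.
3rd Saturday of July 2005: July 16, 2005.
August 2005 — 3rd Saturday is August 20, 2005.
3rd Saturday of September 2005: September 17, 2005.
October 2005 — 3rd Saturday is October 15, 2005.

October 15, 2005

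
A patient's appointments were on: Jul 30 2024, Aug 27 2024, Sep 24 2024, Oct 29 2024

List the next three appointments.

These are Tuesdays with 28, 28, 35-day gaps.
Each is the final Tuesday of its month — Jul 30 2024 is past the 28th, so '4th Tuesday' doesn't fit.
November 2024 ends with Tuesday Nov 26 2024.
Last Tuesday of December 2024: Dec 31 2024.
Last Tuesday of January 2025: Jan 28 2025.

Nov 26 2024, Dec 31 2024, Jan 28 2025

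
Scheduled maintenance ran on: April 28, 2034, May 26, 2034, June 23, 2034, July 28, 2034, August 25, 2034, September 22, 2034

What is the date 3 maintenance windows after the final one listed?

All dates are Fridays, 28, 28, 35, 28, 28 days apart.
Specifically, the 4th Friday of each month.
4th Friday of October 2034: October 27, 2034.
November 2034 — 4th Friday is November 24, 2034.
4th Friday of December 2034: December 22, 2034.

December 22, 2034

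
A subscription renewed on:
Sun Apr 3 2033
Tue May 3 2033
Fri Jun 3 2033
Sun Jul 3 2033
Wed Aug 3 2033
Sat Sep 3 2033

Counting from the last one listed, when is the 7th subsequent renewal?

Mon Apr 3 2034

The day-of-month is always 3 (30, 31, 30, 31, 31 days between events).
So this recurs on the 3rd of each month.
October 2033: Mon Oct 3 2033.
Next: November 2033 → Thu Nov 3 2033.
December 2033: Sat Dec 3 2033.
January 2034: Tue Jan 3 2034.
February 2034: Fri Feb 3 2034.
Next: March 2034 → Fri Mar 3 2034.
April 2034: Mon Apr 3 2034.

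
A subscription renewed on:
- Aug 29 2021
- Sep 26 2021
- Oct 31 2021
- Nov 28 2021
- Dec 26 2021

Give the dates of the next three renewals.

Every date is a Sunday; gaps 28, 35, 28, 28 days.
Each is the last Sunday of its month (at least one falls on the 29th or later, ruling out '4th Sunday').
January 2022 ends with Sunday Jan 30 2022.
February 2022 ends with Sunday Feb 27 2022.
March 2022 ends with Sunday Mar 27 2022.

Jan 30 2022, Feb 27 2022, Mar 27 2022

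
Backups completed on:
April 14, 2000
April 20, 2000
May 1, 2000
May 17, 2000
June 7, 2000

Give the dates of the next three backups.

The spacing grows by 5 each time: 6, 11, 16, 21 days.
Next gap: 26 days. June 7, 2000 + 26 days = July 3, 2000.
Next gap: 31 days. July 3, 2000 + 31 days = August 3, 2000.
Next gap: 36 days. August 3, 2000 + 36 days = September 8, 2000.

July 3, 2000; August 3, 2000; September 8, 2000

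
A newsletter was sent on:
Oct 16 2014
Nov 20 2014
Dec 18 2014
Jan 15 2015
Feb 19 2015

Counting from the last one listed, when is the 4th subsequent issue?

All dates are Thursdays, 35, 28, 28, 35 days apart.
Specifically, the 3rd Thursday of each month.
March 2015 — 3rd Thursday is Mar 19 2015.
3rd Thursday of April 2015: Apr 16 2015.
3rd Thursday of May 2015: May 21 2015.
3rd Thursday of June 2015: Jun 18 2015.

Jun 18 2015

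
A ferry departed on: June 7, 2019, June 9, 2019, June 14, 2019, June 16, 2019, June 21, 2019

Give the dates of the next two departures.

Every event lands on a Friday or Sunday (gaps cycle 2, 5, 2, 5).
So the schedule is: every Friday and Sunday.
Next Sunday: June 23, 2019.
Next Friday: June 28, 2019.

June 23, 2019; June 28, 2019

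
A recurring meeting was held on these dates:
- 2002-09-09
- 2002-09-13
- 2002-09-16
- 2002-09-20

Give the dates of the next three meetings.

2002-09-23, 2002-09-27, 2002-09-30

The gap pattern 4, 3, 4 repeats every 2 events.
These are the Mondays and Fridays of each week.
The following Monday is 2002-09-23.
Next Friday: 2002-09-27.
Next Monday: 2002-09-30.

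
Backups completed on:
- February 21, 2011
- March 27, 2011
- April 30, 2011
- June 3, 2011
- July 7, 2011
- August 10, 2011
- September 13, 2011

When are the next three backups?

October 17, 2011; November 20, 2011; December 24, 2011

Gaps between consecutive events: 34, 34, 34, 34, 34, 34 days — a constant 34-day interval.
September 13, 2011 + 34 days = October 17, 2011.
October 17, 2011 + 34 days = November 20, 2011.
November 20, 2011 + 34 days = December 24, 2011.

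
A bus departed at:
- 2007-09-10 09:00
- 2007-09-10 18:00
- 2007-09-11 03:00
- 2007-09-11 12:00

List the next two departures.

The interval is a steady 9 hours (9, 9, 9).
2007-09-11 12:00 + 9 h = 2007-09-11 21:00.
2007-09-11 21:00 + 9 h = 2007-09-12 06:00.

2007-09-11 21:00, 2007-09-12 06:00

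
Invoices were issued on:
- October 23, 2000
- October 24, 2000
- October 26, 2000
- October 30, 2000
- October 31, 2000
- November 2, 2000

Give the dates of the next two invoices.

November 6, 2000; November 7, 2000

Gaps: 1, 2, 4, 1, 2 days — not constant, but cyclic with period 3.
The events fall on every Monday, Tuesday and Thursday.
Next Monday: November 6, 2000.
Next Tuesday: November 7, 2000.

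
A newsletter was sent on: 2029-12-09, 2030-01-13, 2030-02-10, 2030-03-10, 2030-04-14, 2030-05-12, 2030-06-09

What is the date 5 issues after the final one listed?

All dates are Sundays, 35, 28, 28, 35, 28, 28 days apart.
Specifically, the 2nd Sunday of each month.
July 2030 — 2nd Sunday is 2030-07-14.
2nd Sunday of August 2030: 2030-08-11.
2nd Sunday of September 2030: 2030-09-08.
2nd Sunday of October 2030: 2030-10-13.
2nd Sunday of November 2030: 2030-11-10.

2030-11-10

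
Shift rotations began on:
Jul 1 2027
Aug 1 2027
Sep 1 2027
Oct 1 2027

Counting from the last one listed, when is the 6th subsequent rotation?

Each date is the 1st; the gaps (31, 31, 30) track the month lengths.
The rule is the 1st of each month.
Next: November 2027 → Nov 1 2027.
December 2027: Dec 1 2027.
Next: January 2028 → Jan 1 2028.
February 2028: Feb 1 2028.
Next: March 2028 → Mar 1 2028.
Next: April 2028 → Apr 1 2028.

Apr 1 2028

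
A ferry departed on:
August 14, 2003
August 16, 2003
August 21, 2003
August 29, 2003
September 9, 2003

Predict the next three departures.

Gaps: 2, 5, 8, 11 days — each gap is 3 larger than the previous one.
Next gap: 14 days. September 9, 2003 + 14 days = September 23, 2003.
Next gap: 17 days. September 23, 2003 + 17 days = October 10, 2003.
Next gap: 20 days. October 10, 2003 + 20 days = October 30, 2003.

September 23, 2003; October 10, 2003; October 30, 2003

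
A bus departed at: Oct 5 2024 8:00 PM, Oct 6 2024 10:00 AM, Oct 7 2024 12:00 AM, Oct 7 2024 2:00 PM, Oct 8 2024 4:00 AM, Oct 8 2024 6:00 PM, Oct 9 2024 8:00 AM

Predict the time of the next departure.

Spacing: 14, 14, 14, 14, 14, 14 h — constant 14 h.
Oct 9 2024 8:00 AM + 14 h = Oct 9 2024 10:00 PM.

Oct 9 2024 10:00 PM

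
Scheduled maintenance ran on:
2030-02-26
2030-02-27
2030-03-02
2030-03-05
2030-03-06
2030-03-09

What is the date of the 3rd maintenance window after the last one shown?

Gaps: 1, 3, 3, 1, 3 days — not constant, but cyclic with period 3.
The events fall on every Tuesday, Wednesday and Saturday.
The following Tuesday is 2030-03-12.
Next Wednesday: 2030-03-13.
The following Saturday is 2030-03-16.

2030-03-16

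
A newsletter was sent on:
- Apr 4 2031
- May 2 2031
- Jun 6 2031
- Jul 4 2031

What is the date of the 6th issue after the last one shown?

Jan 2 2032

Gaps: 28, 35, 28 days — a mix of 28 and 35. Every date is a Friday.
Each is the 1st Friday of its month.
August 2031 — 1st Friday is Aug 1 2031.
1st Friday of September 2031: Sep 5 2031.
October 2031 — 1st Friday is Oct 3 2031.
1st Friday of November 2031: Nov 7 2031.
December 2031 — 1st Friday is Dec 5 2031.
1st Friday of January 2032: Jan 2 2032.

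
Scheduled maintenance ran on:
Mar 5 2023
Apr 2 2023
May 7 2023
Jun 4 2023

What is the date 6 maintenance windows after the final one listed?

Gaps: 28, 35, 28 days — a mix of 28 and 35. Every date is a Sunday.
Each is the 1st Sunday of its month.
July 2023 — 1st Sunday is Jul 2 2023.
August 2023 — 1st Sunday is Aug 6 2023.
1st Sunday of September 2023: Sep 3 2023.
October 2023 — 1st Sunday is Oct 1 2023.
November 2023 — 1st Sunday is Nov 5 2023.
1st Sunday of December 2023: Dec 3 2023.

Dec 3 2023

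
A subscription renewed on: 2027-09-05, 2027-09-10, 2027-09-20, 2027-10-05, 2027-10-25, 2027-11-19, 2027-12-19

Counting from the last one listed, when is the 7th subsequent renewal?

2028-12-03

Intervals are 5, 10, 15, 20, 25, 30 days — an arithmetic progression with common difference 5.
Next gap: 35 days. 2027-12-19 + 35 days = 2028-01-23.
Next gap: 40 days. 2028-01-23 + 40 days = 2028-03-03.
Next gap: 45 days. 2028-03-03 + 45 days = 2028-04-17.
Next gap: 50 days. 2028-04-17 + 50 days = 2028-06-06.
Next gap: 55 days. 2028-06-06 + 55 days = 2028-07-31.
Next gap: 60 days. 2028-07-31 + 60 days = 2028-09-29.
Next gap: 65 days. 2028-09-29 + 65 days = 2028-12-03.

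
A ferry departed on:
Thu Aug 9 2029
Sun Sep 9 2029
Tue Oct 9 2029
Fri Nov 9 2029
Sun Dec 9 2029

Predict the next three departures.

Each date is the 9th; the gaps (31, 30, 31, 30) track the month lengths.
The rule is the 9th of each month.
Next: January 2030 → Wed Jan 9 2030.
Next: February 2030 → Sat Feb 9 2030.
Next: March 2030 → Sat Mar 9 2030.

Wed Jan 9 2030, Sat Feb 9 2030, Sat Mar 9 2030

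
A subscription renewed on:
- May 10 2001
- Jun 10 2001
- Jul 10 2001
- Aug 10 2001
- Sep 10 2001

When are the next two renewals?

Each date is the 10th; the gaps (31, 30, 31, 31) track the month lengths.
The rule is the 10th of each month.
October 2001: Oct 10 2001.
November 2001: Nov 10 2001.

Oct 10 2001, Nov 10 2001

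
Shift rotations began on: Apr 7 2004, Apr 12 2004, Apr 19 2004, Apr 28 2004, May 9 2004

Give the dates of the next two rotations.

May 22 2004, Jun 6 2004

The spacing grows by 2 each time: 5, 7, 9, 11 days.
Next gap: 13 days. May 9 2004 + 13 days = May 22 2004.
Next gap: 15 days. May 22 2004 + 15 days = Jun 6 2004.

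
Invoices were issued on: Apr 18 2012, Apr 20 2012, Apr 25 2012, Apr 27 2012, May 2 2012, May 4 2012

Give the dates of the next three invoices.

May 9 2012, May 11 2012, May 16 2012

Gaps: 2, 5, 2, 5, 2 days — not constant, but cyclic with period 2.
The events fall on every Wednesday and Friday.
Next Wednesday: May 9 2012.
The following Friday is May 11 2012.
The following Wednesday is May 16 2012.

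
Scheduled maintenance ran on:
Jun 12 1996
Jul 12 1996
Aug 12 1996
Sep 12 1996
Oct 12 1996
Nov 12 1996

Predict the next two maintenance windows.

Gaps: 30, 31, 31, 30, 31 days — not constant. Every event is on the 12th of the month.
Pattern: the 12th of each month.
December 1996: Dec 12 1996.
January 1997: Jan 12 1997.

Dec 12 1996, Jan 12 1997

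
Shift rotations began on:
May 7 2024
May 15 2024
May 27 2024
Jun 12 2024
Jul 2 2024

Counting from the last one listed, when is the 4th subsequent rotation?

Intervals are 8, 12, 16, 20 days — an arithmetic progression with common difference 4.
Next gap: 24 days. Jul 2 2024 + 24 days = Jul 26 2024.
Next gap: 28 days. Jul 26 2024 + 28 days = Aug 23 2024.
Next gap: 32 days. Aug 23 2024 + 32 days = Sep 24 2024.
Next gap: 36 days. Sep 24 2024 + 36 days = Oct 30 2024.

Oct 30 2024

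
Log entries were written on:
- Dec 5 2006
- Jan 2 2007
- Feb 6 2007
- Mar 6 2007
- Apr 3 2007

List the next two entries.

May 1 2007, Jun 5 2007

Gaps: 28, 35, 28, 28 days — a mix of 28 and 35. Every date is a Tuesday.
Each is the 1st Tuesday of its month.
May 2007 — 1st Tuesday is May 1 2007.
1st Tuesday of June 2007: Jun 5 2007.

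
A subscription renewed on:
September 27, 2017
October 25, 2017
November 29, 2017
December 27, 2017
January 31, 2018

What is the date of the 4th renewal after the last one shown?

May 30, 2018

Every date is a Wednesday; gaps 28, 35, 28, 35 days.
Each is the last Wednesday of its month (at least one falls on the 29th or later, ruling out '4th Wednesday').
Last Wednesday of February 2018: February 28, 2018.
Last Wednesday of March 2018: March 28, 2018.
April 2018 ends with Wednesday April 25, 2018.
May 2018 ends with Wednesday May 30, 2018.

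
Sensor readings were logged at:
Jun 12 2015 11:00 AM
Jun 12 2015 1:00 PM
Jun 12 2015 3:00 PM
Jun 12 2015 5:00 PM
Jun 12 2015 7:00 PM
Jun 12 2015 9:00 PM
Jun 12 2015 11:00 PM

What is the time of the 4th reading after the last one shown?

Jun 13 2015 7:00 AM

Spacing: 2, 2, 2, 2, 2, 2 h — constant 2 h.
Jun 12 2015 11:00 PM + 2 h = Jun 13 2015 1:00 AM.
Jun 13 2015 1:00 AM + 2 h = Jun 13 2015 3:00 AM.
Jun 13 2015 3:00 AM + 2 h = Jun 13 2015 5:00 AM.
Jun 13 2015 5:00 AM + 2 h = Jun 13 2015 7:00 AM.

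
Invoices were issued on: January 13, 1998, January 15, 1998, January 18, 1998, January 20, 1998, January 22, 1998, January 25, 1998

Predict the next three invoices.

January 27, 1998; January 29, 1998; February 1, 1998

The gap pattern 2, 3, 2, 2, 3 repeats every 3 events.
These are the Tuesdays, Thursdays and Sundays of each week.
Next Tuesday: January 27, 1998.
Next Thursday: January 29, 1998.
Next Sunday: February 1, 1998.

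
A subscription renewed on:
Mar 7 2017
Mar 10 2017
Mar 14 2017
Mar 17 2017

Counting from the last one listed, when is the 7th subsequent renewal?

Apr 11 2017

The gap pattern 3, 4, 3 repeats every 2 events.
These are the Tuesdays and Fridays of each week.
The following Tuesday is Mar 21 2017.
Next Friday: Mar 24 2017.
Next Tuesday: Mar 28 2017.
The following Friday is Mar 31 2017.
The following Tuesday is Apr 4 2017.
Next Friday: Apr 7 2017.
The following Tuesday is Apr 11 2017.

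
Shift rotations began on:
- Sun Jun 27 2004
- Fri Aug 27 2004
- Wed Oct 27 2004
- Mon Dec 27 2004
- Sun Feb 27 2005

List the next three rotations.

Gaps: 61, 61, 61, 62 days — not constant. Every event is on the 27th of the month.
Pattern: the 27th of every 2 months.
Next: April 2005 → Wed Apr 27 2005.
June 2005: Mon Jun 27 2005.
August 2005: Sat Aug 27 2005.

Wed Apr 27 2005, Mon Jun 27 2005, Sat Aug 27 2005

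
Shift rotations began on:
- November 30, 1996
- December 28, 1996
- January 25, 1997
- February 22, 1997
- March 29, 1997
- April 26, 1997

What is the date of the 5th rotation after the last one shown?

Every date is a Saturday; gaps 28, 28, 28, 35, 28 days.
Each is the last Saturday of its month (at least one falls on the 29th or later, ruling out '4th Saturday').
May 1997 ends with Saturday May 31, 1997.
June 1997 ends with Saturday June 28, 1997.
Last Saturday of July 1997: July 26, 1997.
August 1997 ends with Saturday August 30, 1997.
September 1997 ends with Saturday September 27, 1997.

September 27, 1997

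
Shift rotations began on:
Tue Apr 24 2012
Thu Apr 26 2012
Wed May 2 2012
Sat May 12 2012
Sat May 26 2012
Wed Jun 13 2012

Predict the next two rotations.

Intervals are 2, 6, 10, 14, 18 days — an arithmetic progression with common difference 4.
Next gap: 22 days. Wed Jun 13 2012 + 22 days = Thu Jul 5 2012.
Next gap: 26 days. Thu Jul 5 2012 + 26 days = Tue Jul 31 2012.

Thu Jul 5 2012, Tue Jul 31 2012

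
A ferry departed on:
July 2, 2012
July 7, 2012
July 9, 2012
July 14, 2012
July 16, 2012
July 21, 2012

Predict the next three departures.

July 23, 2012; July 28, 2012; July 30, 2012

Every event lands on a Monday or Saturday (gaps cycle 5, 2, 5, 2, 5).
So the schedule is: every Monday and Saturday.
The following Monday is July 23, 2012.
Next Saturday: July 28, 2012.
Next Monday: July 30, 2012.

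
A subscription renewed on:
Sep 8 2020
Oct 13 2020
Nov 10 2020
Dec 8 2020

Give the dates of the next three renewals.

Jan 12 2021, Feb 9 2021, Mar 9 2021

These are Tuesdays at 28- or 35-day spacing (35, 28, 28).
The pattern: 2nd Tuesday of the month.
2nd Tuesday of January 2021: Jan 12 2021.
2nd Tuesday of February 2021: Feb 9 2021.
2nd Tuesday of March 2021: Mar 9 2021.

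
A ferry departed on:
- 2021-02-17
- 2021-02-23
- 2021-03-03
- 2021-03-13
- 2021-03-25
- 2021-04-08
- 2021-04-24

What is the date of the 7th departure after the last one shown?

Gaps: 6, 8, 10, 12, 14, 16 days — each gap is 2 larger than the previous one.
Next gap: 18 days. 2021-04-24 + 18 days = 2021-05-12.
Next gap: 20 days. 2021-05-12 + 20 days = 2021-06-01.
Next gap: 22 days. 2021-06-01 + 22 days = 2021-06-23.
Next gap: 24 days. 2021-06-23 + 24 days = 2021-07-17.
Next gap: 26 days. 2021-07-17 + 26 days = 2021-08-12.
Next gap: 28 days. 2021-08-12 + 28 days = 2021-09-09.
Next gap: 30 days. 2021-09-09 + 30 days = 2021-10-09.

2021-10-09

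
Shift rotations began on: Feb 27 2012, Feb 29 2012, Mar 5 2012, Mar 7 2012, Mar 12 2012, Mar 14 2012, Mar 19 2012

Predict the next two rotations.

Mar 21 2012, Mar 26 2012

Every event lands on a Monday or Wednesday (gaps cycle 2, 5, 2, 5, 2, 5).
So the schedule is: every Monday and Wednesday.
Next Wednesday: Mar 21 2012.
The following Monday is Mar 26 2012.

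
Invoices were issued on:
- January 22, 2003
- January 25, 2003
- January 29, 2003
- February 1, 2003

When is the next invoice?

The gap pattern 3, 4, 3 repeats every 2 events.
These are the Wednesdays and Saturdays of each week.
Next Wednesday: February 5, 2003.

February 5, 2003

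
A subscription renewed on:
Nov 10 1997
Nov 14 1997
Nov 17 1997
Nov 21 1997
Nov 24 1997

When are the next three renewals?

Nov 28 1997, Dec 1 1997, Dec 5 1997

The gap pattern 4, 3, 4, 3 repeats every 2 events.
These are the Mondays and Fridays of each week.
Next Friday: Nov 28 1997.
The following Monday is Dec 1 1997.
Next Friday: Dec 5 1997.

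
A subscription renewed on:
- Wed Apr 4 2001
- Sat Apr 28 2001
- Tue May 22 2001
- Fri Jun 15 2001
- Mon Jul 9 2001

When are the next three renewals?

Thu Aug 2 2001, Sun Aug 26 2001, Wed Sep 19 2001

Gaps between consecutive events: 24, 24, 24, 24 days — a constant 24-day interval.
Mon Jul 9 2001 + 24 days = Thu Aug 2 2001.
Thu Aug 2 2001 + 24 days = Sun Aug 26 2001.
Sun Aug 26 2001 + 24 days = Wed Sep 19 2001.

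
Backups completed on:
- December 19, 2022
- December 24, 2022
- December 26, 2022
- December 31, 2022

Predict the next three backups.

Every event lands on a Monday or Saturday (gaps cycle 5, 2, 5).
So the schedule is: every Monday and Saturday.
Next Monday: January 2, 2023.
The following Saturday is January 7, 2023.
Next Monday: January 9, 2023.

January 2, 2023; January 7, 2023; January 9, 2023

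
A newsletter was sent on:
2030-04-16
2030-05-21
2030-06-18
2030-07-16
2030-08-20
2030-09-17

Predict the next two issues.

2030-10-15, 2030-11-19

Gaps: 35, 28, 28, 35, 28 days — a mix of 28 and 35. Every date is a Tuesday.
Each is the 3rd Tuesday of its month.
October 2030 — 3rd Tuesday is 2030-10-15.
3rd Tuesday of November 2030: 2030-11-19.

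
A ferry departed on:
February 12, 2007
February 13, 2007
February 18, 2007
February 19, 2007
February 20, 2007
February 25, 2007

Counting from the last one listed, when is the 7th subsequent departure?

March 12, 2007

The gap pattern 1, 5, 1, 1, 5 repeats every 3 events.
These are the Mondays, Tuesdays and Sundays of each week.
Next Monday: February 26, 2007.
Next Tuesday: February 27, 2007.
Next Sunday: March 4, 2007.
The following Monday is March 5, 2007.
The following Tuesday is March 6, 2007.
Next Sunday: March 11, 2007.
The following Monday is March 12, 2007.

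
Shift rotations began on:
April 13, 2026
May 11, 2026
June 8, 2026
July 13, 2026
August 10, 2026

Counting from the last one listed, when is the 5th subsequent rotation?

January 11, 2027

These are Mondays at 28- or 35-day spacing (28, 28, 35, 28).
The pattern: 2nd Monday of the month.
September 2026 — 2nd Monday is September 14, 2026.
2nd Monday of October 2026: October 12, 2026.
November 2026 — 2nd Monday is November 9, 2026.
2nd Monday of December 2026: December 14, 2026.
2nd Monday of January 2027: January 11, 2027.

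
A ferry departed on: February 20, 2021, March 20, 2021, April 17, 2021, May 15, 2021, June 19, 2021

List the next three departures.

July 17, 2021; August 21, 2021; September 18, 2021

All dates are Saturdays, 28, 28, 28, 35 days apart.
Specifically, the 3rd Saturday of each month.
July 2021 — 3rd Saturday is July 17, 2021.
August 2021 — 3rd Saturday is August 21, 2021.
September 2021 — 3rd Saturday is September 18, 2021.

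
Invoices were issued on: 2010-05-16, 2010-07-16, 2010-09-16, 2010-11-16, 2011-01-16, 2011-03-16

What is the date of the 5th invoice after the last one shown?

2012-01-16

The day-of-month is always 16 (61, 62, 61, 61, 59 days between events).
So this recurs on the 16th of every 2 months.
May 2011: 2011-05-16.
July 2011: 2011-07-16.
September 2011: 2011-09-16.
Next: November 2011 → 2011-11-16.
Next: January 2012 → 2012-01-16.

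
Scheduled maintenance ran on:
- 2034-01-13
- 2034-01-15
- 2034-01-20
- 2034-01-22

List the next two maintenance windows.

2034-01-27, 2034-01-29

Gaps: 2, 5, 2 days — not constant, but cyclic with period 2.
The events fall on every Friday and Sunday.
Next Friday: 2034-01-27.
Next Sunday: 2034-01-29.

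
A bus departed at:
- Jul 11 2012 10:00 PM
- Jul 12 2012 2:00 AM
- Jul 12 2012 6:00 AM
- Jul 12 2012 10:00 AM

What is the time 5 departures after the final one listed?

Jul 13 2012 6:00 AM

Spacing: 4, 4, 4 h — constant 4 h.
Jul 12 2012 10:00 AM + 4 h = Jul 12 2012 2:00 PM.
Jul 12 2012 2:00 PM + 4 h = Jul 12 2012 6:00 PM.
Jul 12 2012 6:00 PM + 4 h = Jul 12 2012 10:00 PM.
Jul 12 2012 10:00 PM + 4 h = Jul 13 2012 2:00 AM.
Jul 13 2012 2:00 AM + 4 h = Jul 13 2012 6:00 AM.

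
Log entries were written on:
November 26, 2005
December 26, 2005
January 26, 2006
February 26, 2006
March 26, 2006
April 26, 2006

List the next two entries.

May 26, 2006; June 26, 2006

Gaps: 30, 31, 31, 28, 31 days — not constant. Every event is on the 26th of the month.
Pattern: the 26th of each month.
Next: May 2006 → May 26, 2006.
June 2006: June 26, 2006.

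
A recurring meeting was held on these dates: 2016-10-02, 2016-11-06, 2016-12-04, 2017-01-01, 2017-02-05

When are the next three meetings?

2017-03-05, 2017-04-02, 2017-05-07

These are Sundays at 28- or 35-day spacing (35, 28, 28, 35).
The pattern: 1st Sunday of the month.
1st Sunday of March 2017: 2017-03-05.
April 2017 — 1st Sunday is 2017-04-02.
May 2017 — 1st Sunday is 2017-05-07.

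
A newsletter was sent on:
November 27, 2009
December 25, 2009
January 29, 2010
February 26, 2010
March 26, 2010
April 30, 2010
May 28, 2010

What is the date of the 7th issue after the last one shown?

These are Fridays with 28, 35, 28, 28, 35, 28-day gaps.
Each is the final Friday of its month — January 29, 2010 is past the 28th, so '4th Friday' doesn't fit.
Last Friday of June 2010: June 25, 2010.
July 2010 ends with Friday July 30, 2010.
Last Friday of August 2010: August 27, 2010.
Last Friday of September 2010: September 24, 2010.
October 2010 ends with Friday October 29, 2010.
November 2010 ends with Friday November 26, 2010.
Last Friday of December 2010: December 31, 2010.

December 31, 2010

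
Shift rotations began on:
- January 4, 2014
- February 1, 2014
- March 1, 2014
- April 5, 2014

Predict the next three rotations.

Gaps: 28, 28, 35 days — a mix of 28 and 35. Every date is a Saturday.
Each is the 1st Saturday of its month.
May 2014 — 1st Saturday is May 3, 2014.
1st Saturday of June 2014: June 7, 2014.
July 2014 — 1st Saturday is July 5, 2014.

May 3, 2014; June 7, 2014; July 5, 2014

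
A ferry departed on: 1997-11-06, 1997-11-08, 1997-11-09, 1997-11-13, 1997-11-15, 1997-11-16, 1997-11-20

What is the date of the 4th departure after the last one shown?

1997-11-29

Every event lands on a Thursday or Saturday or Sunday (gaps cycle 2, 1, 4, 2, 1, 4).
So the schedule is: every Thursday, Saturday and Sunday.
Next Saturday: 1997-11-22.
Next Sunday: 1997-11-23.
The following Thursday is 1997-11-27.
The following Saturday is 1997-11-29.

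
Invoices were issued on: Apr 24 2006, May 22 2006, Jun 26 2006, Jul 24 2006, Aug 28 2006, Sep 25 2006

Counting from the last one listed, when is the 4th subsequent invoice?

Jan 22 2007

All dates are Mondays, 28, 35, 28, 35, 28 days apart.
Specifically, the 4th Monday of each month.
October 2006 — 4th Monday is Oct 23 2006.
4th Monday of November 2006: Nov 27 2006.
4th Monday of December 2006: Dec 25 2006.
4th Monday of January 2007: Jan 22 2007.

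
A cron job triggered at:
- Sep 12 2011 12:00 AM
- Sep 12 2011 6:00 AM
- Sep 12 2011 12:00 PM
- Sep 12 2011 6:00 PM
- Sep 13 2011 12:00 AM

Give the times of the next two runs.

The interval is a steady 6 hours (6, 6, 6, 6).
Sep 13 2011 12:00 AM + 6 h = Sep 13 2011 6:00 AM.
Sep 13 2011 6:00 AM + 6 h = Sep 13 2011 12:00 PM.

Sep 13 2011 6:00 AM, Sep 13 2011 12:00 PM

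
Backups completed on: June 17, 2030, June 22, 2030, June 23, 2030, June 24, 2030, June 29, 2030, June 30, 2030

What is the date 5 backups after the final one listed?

July 13, 2030

Every event lands on a Monday or Saturday or Sunday (gaps cycle 5, 1, 1, 5, 1).
So the schedule is: every Monday, Saturday and Sunday.
The following Monday is July 1, 2030.
Next Saturday: July 6, 2030.
Next Sunday: July 7, 2030.
Next Monday: July 8, 2030.
The following Saturday is July 13, 2030.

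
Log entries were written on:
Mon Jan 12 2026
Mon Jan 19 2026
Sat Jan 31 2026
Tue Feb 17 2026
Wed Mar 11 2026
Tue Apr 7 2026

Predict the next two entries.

Sat May 9 2026, Mon Jun 15 2026

Gaps: 7, 12, 17, 22, 27 days — each gap is 5 larger than the previous one.
Next gap: 32 days. Tue Apr 7 2026 + 32 days = Sat May 9 2026.
Next gap: 37 days. Sat May 9 2026 + 37 days = Mon Jun 15 2026.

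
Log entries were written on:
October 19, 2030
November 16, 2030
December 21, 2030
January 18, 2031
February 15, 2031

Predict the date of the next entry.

These are Saturdays at 28- or 35-day spacing (28, 35, 28, 28).
The pattern: 3rd Saturday of the month.
March 2031 — 3rd Saturday is March 15, 2031.

March 15, 2031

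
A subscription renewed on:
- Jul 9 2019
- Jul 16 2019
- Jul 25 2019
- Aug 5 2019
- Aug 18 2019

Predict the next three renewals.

Sep 2 2019, Sep 19 2019, Oct 8 2019

Gaps: 7, 9, 11, 13 days — each gap is 2 larger than the previous one.
Next gap: 15 days. Aug 18 2019 + 15 days = Sep 2 2019.
Next gap: 17 days. Sep 2 2019 + 17 days = Sep 19 2019.
Next gap: 19 days. Sep 19 2019 + 19 days = Oct 8 2019.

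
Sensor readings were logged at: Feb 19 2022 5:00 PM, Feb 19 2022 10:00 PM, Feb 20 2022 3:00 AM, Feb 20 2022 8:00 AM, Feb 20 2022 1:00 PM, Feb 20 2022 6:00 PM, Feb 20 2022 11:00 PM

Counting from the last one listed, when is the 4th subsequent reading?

Feb 21 2022 7:00 PM

The interval is a steady 5 hours (5, 5, 5, 5, 5, 5).
Feb 20 2022 11:00 PM + 5 h = Feb 21 2022 4:00 AM.
Feb 21 2022 4:00 AM + 5 h = Feb 21 2022 9:00 AM.
Feb 21 2022 9:00 AM + 5 h = Feb 21 2022 2:00 PM.
Feb 21 2022 2:00 PM + 5 h = Feb 21 2022 7:00 PM.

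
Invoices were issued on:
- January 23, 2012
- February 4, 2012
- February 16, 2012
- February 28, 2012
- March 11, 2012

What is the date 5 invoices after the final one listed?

May 10, 2012

Gaps between consecutive events: 12, 12, 12, 12 days — a constant 12-day interval.
March 11, 2012 + 12 days = March 23, 2012.
March 23, 2012 + 12 days = April 4, 2012.
April 4, 2012 + 12 days = April 16, 2012.
April 16, 2012 + 12 days = April 28, 2012.
April 28, 2012 + 12 days = May 10, 2012.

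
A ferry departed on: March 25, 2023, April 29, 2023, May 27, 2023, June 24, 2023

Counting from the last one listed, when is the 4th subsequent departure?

October 28, 2023

These are Saturdays with 35, 28, 28-day gaps.
Each is the final Saturday of its month — April 29, 2023 is past the 28th, so '4th Saturday' doesn't fit.
July 2023 ends with Saturday July 29, 2023.
August 2023 ends with Saturday August 26, 2023.
September 2023 ends with Saturday September 30, 2023.
Last Saturday of October 2023: October 28, 2023.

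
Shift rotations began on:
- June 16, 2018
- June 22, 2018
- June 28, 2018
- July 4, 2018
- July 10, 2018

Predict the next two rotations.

July 16, 2018; July 22, 2018

Every event comes 6 days after the last (6, 6, 6, 6).
July 10, 2018 + 6 days = July 16, 2018.
July 16, 2018 + 6 days = July 22, 2018.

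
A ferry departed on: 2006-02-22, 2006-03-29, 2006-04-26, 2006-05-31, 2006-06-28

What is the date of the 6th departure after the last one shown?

Every date is a Wednesday; gaps 35, 28, 35, 28 days.
Each is the last Wednesday of its month (at least one falls on the 29th or later, ruling out '4th Wednesday').
July 2006 ends with Wednesday 2006-07-26.
Last Wednesday of August 2006: 2006-08-30.
September 2006 ends with Wednesday 2006-09-27.
Last Wednesday of October 2006: 2006-10-25.
November 2006 ends with Wednesday 2006-11-29.
Last Wednesday of December 2006: 2006-12-27.

2006-12-27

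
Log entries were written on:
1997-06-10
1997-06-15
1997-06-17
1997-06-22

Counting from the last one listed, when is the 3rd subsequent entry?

The gap pattern 5, 2, 5 repeats every 2 events.
These are the Tuesdays and Sundays of each week.
Next Tuesday: 1997-06-24.
Next Sunday: 1997-06-29.
The following Tuesday is 1997-07-01.

1997-07-01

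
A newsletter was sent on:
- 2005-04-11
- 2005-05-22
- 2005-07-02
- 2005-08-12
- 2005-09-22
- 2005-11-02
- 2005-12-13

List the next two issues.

2006-01-23, 2006-03-05

Gaps between consecutive events: 41, 41, 41, 41, 41, 41 days — a constant 41-day interval.
2005-12-13 + 41 days = 2006-01-23.
2006-01-23 + 41 days = 2006-03-05.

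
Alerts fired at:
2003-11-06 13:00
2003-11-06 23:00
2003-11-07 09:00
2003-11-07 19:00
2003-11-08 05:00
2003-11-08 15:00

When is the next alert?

2003-11-09 01:00

Gaps: 10, 10, 10, 10, 10 hours — each event is 10 hours after the previous one.
2003-11-08 15:00 + 10 h = 2003-11-09 01:00.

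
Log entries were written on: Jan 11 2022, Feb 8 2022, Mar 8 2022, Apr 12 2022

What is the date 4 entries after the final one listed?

All dates are Tuesdays, 28, 28, 35 days apart.
Specifically, the 2nd Tuesday of each month.
2nd Tuesday of May 2022: May 10 2022.
June 2022 — 2nd Tuesday is Jun 14 2022.
2nd Tuesday of July 2022: Jul 12 2022.
August 2022 — 2nd Tuesday is Aug 9 2022.

Aug 9 2022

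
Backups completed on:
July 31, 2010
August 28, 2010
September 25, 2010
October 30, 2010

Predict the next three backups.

November 27, 2010; December 25, 2010; January 29, 2011

These are Saturdays with 28, 28, 35-day gaps.
Each is the final Saturday of its month — July 31, 2010 is past the 28th, so '4th Saturday' doesn't fit.
November 2010 ends with Saturday November 27, 2010.
Last Saturday of December 2010: December 25, 2010.
January 2011 ends with Saturday January 29, 2011.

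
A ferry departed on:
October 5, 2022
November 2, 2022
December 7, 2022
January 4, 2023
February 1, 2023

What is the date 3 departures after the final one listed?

All dates are Wednesdays, 28, 35, 28, 28 days apart.
Specifically, the 1st Wednesday of each month.
1st Wednesday of March 2023: March 1, 2023.
1st Wednesday of April 2023: April 5, 2023.
1st Wednesday of May 2023: May 3, 2023.

May 3, 2023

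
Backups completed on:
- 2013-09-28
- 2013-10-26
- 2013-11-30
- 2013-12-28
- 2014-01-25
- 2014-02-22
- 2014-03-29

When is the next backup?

These are Saturdays with 28, 35, 28, 28, 28, 35-day gaps.
Each is the final Saturday of its month — 2013-11-30 is past the 28th, so '4th Saturday' doesn't fit.
April 2014 ends with Saturday 2014-04-26.

2014-04-26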